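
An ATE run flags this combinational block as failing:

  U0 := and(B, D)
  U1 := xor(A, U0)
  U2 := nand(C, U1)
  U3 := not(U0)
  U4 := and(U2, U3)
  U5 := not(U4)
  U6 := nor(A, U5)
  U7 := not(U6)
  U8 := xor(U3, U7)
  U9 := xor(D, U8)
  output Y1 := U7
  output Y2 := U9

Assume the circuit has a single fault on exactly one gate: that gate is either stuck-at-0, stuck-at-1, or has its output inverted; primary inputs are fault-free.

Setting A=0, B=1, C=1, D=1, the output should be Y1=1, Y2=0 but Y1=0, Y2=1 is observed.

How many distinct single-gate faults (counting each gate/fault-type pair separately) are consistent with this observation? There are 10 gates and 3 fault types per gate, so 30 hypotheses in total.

Fault-free: U0=1, U1=1, U2=0, U3=0, U4=0, U5=1, U6=0, U7=1, U8=1, U9=0 → Y1=1, Y2=0. Observed Y1=0, Y2=1.
  U0: none of the 3 fault types match ✗
  U1: none of the 3 fault types match ✗
  U2: none of the 3 fault types match ✗
  U3: none of the 3 fault types match ✗
  U4: stuck-at-1, inverted output ✓; others ✗
  U5: stuck-at-0, inverted output ✓; others ✗
  U6: stuck-at-1, inverted output ✓; others ✗
  U7: stuck-at-0, inverted output ✓; others ✗
  U8: none of the 3 fault types match ✗
  U9: none of the 3 fault types match ✗
Consistent faults: {U4 stuck-at-1, U4 inverted output, U5 stuck-at-0, U5 inverted output, U6 stuck-at-1, U6 inverted output, U7 stuck-at-0, U7 inverted output} — 8 in all.

8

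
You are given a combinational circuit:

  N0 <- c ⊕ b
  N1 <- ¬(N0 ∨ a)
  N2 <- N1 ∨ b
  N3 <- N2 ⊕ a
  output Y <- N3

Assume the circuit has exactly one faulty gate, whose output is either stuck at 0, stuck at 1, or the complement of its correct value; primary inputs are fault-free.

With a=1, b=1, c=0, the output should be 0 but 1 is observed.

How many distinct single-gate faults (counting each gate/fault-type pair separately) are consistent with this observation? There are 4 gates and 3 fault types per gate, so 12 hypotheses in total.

Fault-free: N0=1, N1=0, N2=1, N3=0 → 0. Observed 1.
  N0 stuck-at-0: output 0 ✗
  N0 stuck-at-1: output 0 ✗
  N0 inverted output: output 0 ✗
  N1 stuck-at-0: output 0 ✗
  N1 stuck-at-1: output 0 ✗
  N1 inverted output: output 0 ✗
  N2 stuck-at-0: output 1 ✓
  N2 stuck-at-1: output 0 ✗
  N2 inverted output: output 1 ✓
  N3 stuck-at-0: output 0 ✗
  N3 stuck-at-1: output 1 ✓
  N3 inverted output: output 1 ✓
Consistent faults: {N2 stuck-at-0, N2 inverted output, N3 stuck-at-1, N3 inverted output} — 4 in all.

4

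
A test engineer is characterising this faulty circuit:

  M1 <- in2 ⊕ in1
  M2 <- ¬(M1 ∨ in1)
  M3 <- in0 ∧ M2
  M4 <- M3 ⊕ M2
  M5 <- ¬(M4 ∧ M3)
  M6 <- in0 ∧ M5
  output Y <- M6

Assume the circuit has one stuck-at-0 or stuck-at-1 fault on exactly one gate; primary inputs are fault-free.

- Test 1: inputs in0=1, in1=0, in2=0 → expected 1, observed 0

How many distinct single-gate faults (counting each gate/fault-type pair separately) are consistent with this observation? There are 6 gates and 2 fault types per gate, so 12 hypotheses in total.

3

Fault-free: M1=0, M2=1, M3=1, M4=0, M5=1, M6=1 → 1. Observed 0.
  M1 stuck-at-0: output 1 ✗
  M1 stuck-at-1: output 1 ✗
  M2 stuck-at-0: output 1 ✗
  M2 stuck-at-1: output 1 ✗
  M3 stuck-at-0: output 1 ✗
  M3 stuck-at-1: output 1 ✗
  M4 stuck-at-0: output 1 ✗
  M4 stuck-at-1: output 0 ✓
  M5 stuck-at-0: output 0 ✓
  M5 stuck-at-1: output 1 ✗
  M6 stuck-at-0: output 0 ✓
  M6 stuck-at-1: output 1 ✗
Consistent faults: {M4 stuck-at-1, M5 stuck-at-0, M6 stuck-at-0} — 3 in all.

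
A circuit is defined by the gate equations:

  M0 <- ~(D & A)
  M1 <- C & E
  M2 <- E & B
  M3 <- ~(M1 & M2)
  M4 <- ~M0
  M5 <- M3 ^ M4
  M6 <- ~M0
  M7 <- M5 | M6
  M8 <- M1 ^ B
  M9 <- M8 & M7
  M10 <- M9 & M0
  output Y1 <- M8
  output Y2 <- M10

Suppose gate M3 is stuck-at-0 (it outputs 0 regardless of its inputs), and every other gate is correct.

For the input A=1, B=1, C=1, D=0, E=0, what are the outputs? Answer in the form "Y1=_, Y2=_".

Y1=1, Y2=0

Propagate with M3 forced: M0=1, M1=0, M2=0, M3=0 [stuck-at-0], M4=0, M5=0, M6=0, M7=0, M8=1, M9=0, M10=0.
So the outputs are Y1=1, Y2=0. (Without the fault they would be Y1=1, Y2=1.)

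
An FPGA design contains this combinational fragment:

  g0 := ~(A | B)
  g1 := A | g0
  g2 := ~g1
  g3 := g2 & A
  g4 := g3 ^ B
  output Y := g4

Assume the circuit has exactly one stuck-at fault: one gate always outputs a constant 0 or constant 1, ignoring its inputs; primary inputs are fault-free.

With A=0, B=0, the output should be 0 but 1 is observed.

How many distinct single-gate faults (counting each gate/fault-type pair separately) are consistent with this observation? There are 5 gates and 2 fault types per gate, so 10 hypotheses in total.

2

Fault-free: g0=1, g1=1, g2=0, g3=0, g4=0 → 0. Observed 1.
  g0 stuck-at-0: output 0 ✗
  g0 stuck-at-1: output 0 ✗
  g1 stuck-at-0: output 0 ✗
  g1 stuck-at-1: output 0 ✗
  g2 stuck-at-0: output 0 ✗
  g2 stuck-at-1: output 0 ✗
  g3 stuck-at-0: output 0 ✗
  g3 stuck-at-1: output 1 ✓
  g4 stuck-at-0: output 0 ✗
  g4 stuck-at-1: output 1 ✓
Consistent faults: {g3 stuck-at-1, g4 stuck-at-1} — 2 in all.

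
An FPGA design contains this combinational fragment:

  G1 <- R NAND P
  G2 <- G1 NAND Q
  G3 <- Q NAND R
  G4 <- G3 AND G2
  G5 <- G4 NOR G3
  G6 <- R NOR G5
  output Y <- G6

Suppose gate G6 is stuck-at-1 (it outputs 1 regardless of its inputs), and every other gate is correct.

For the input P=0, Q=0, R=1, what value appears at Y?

Propagate with G6 forced: G1=1, G2=1, G3=1, G4=1, G5=0, G6=1 [stuck-at-1].
So Y = 1. (Without the fault it would be 0.)

1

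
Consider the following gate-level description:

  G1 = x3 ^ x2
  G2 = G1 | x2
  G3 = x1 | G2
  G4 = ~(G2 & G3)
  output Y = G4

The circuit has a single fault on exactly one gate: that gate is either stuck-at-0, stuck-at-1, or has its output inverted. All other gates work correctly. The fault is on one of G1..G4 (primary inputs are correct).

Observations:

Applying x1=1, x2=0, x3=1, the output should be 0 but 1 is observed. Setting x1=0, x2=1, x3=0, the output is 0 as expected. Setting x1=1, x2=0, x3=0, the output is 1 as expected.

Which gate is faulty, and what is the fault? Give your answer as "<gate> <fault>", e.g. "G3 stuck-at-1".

G1 stuck-at-0

Fault-free values for test 1 (x1=1, x2=0, x3=1): G1=1, G2=1, G3=1, G4=0, giving Y=0. Observed 1.
Test 1: faults giving observed 1 are {G1 stuck-at-0, G1 inverted output, G2 stuck-at-0, G2 inverted output, G3 stuck-at-0, G3 inverted output, G4 stuck-at-1, G4 inverted output}.
Test 2 (x1=0, x2=1, x3=0): fault-free G1=1, G2=1, G3=1, G4=0 → 0; observed 0. Eliminates G2 stuck-at-0, G2 inverted output, G3 stuck-at-0, G3 inverted output, G4 stuck-at-1, G4 inverted output.
Test 3 (x1=1, x2=0, x3=0): fault-free G1=0, G2=0, G3=1, G4=1 → 1; observed 1. Eliminates G1 inverted output.
Only G1 stuck-at-0 is consistent with every test.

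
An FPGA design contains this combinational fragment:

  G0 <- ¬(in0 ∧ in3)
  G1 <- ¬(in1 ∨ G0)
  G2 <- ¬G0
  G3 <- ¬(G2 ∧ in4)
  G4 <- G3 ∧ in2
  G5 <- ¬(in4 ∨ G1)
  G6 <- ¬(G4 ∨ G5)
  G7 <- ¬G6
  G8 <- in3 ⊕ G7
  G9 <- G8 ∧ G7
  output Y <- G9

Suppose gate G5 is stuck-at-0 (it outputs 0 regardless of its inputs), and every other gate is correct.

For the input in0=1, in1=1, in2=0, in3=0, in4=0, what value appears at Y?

0

Propagate with G5 forced: G0=1, G1=0, G2=0, G3=1, G4=0, G5=0 [stuck-at-0], G6=1, G7=0, G8=0, G9=0.
So Y = 0. (Without the fault it would be 1.)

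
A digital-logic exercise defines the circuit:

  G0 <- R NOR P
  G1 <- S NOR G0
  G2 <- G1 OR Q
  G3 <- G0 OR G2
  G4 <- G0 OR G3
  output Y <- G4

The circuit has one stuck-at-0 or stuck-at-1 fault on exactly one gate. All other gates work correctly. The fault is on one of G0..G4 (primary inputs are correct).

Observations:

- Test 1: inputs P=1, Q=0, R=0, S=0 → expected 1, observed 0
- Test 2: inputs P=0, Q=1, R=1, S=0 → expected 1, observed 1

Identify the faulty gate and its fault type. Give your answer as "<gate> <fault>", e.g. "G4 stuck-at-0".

Fault-free values for test 1 (P=1, Q=0, R=0, S=0): G0=0, G1=1, G2=1, G3=1, G4=1, giving Y=1. Observed 0.
Test 1: faults giving observed 0 are {G1 stuck-at-0, G2 stuck-at-0, G3 stuck-at-0, G4 stuck-at-0}.
Test 2 (P=0, Q=1, R=1, S=0): fault-free G0=0, G1=1, G2=1, G3=1, G4=1 → 1; observed 1. Eliminates G2 stuck-at-0, G3 stuck-at-0, G4 stuck-at-0.
Only G1 stuck-at-0 is consistent with every test.

G1 stuck-at-0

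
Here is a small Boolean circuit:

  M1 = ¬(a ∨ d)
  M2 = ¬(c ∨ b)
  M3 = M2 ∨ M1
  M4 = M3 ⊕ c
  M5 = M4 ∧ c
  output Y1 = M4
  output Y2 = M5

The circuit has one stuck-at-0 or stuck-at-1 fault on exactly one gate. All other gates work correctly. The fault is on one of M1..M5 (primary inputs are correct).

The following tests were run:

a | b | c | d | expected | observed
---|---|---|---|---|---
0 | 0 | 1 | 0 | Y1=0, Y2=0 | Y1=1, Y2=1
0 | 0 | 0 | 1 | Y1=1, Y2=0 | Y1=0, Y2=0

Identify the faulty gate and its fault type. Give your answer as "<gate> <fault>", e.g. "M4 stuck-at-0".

Fault-free values for test 1 (a=0, b=0, c=1, d=0): M1=1, M2=0, M3=1, M4=0, M5=0, giving Y1=0, Y2=0. Observed Y1=1, Y2=1.
Test 1: faults giving observed Y1=1, Y2=1 are {M1 stuck-at-0, M3 stuck-at-0, M4 stuck-at-1}.
Test 2 (a=0, b=0, c=0, d=1): fault-free M1=0, M2=1, M3=1, M4=1, M5=0 → Y1=1, Y2=0; observed Y1=0, Y2=0. Eliminates M1 stuck-at-0, M4 stuck-at-1.
Only M3 stuck-at-0 is consistent with every test.

M3 stuck-at-0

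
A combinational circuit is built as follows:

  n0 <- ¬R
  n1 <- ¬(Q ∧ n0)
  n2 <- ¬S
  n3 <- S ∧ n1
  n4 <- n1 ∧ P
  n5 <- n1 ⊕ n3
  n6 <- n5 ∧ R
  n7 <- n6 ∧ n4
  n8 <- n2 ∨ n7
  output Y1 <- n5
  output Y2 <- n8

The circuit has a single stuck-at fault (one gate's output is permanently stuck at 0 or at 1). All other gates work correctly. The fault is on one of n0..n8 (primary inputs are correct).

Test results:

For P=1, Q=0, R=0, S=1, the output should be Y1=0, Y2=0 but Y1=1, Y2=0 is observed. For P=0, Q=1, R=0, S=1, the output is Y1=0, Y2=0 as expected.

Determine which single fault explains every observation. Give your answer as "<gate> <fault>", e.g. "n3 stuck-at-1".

Fault-free values for test 1 (P=1, Q=0, R=0, S=1): n0=1, n1=1, n2=0, n3=1, n4=1, n5=0, n6=0, n7=0, n8=0, giving Y1=0, Y2=0. Observed Y1=1, Y2=0.
Test 1: faults giving observed Y1=1, Y2=0 are {n3 stuck-at-0, n5 stuck-at-1}.
Test 2 (P=0, Q=1, R=0, S=1): fault-free n0=1, n1=0, n2=0, n3=0, n4=0, n5=0, n6=0, n7=0, n8=0 → Y1=0, Y2=0; observed Y1=0, Y2=0. Eliminates n5 stuck-at-1.
Only n3 stuck-at-0 is consistent with every test.

n3 stuck-at-0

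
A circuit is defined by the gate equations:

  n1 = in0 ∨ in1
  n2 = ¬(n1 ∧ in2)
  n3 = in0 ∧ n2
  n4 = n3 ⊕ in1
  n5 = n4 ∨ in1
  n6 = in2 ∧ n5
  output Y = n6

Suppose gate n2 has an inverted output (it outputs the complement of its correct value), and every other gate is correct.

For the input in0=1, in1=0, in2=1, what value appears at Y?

1

Propagate with n2 forced: n1=1, n2=1 [inverted output], n3=1, n4=1, n5=1, n6=1.
So Y = 1. (Without the fault it would be 0.)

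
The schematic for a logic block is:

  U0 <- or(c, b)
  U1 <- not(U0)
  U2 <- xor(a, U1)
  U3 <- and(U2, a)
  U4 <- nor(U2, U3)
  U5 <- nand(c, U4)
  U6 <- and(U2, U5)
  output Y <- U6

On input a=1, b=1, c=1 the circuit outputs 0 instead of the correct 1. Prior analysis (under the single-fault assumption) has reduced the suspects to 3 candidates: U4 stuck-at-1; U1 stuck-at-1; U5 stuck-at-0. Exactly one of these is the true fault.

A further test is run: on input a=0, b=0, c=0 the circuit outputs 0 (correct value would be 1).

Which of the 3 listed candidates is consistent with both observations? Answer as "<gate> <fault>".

U5 stuck-at-0

Evaluate each candidate on input a=0, b=0, c=0:
  U4 stuck-at-1: U0=0, U1=1, U2=1, U3=0, U4=1 [stuck-at-1], U5=1, U6=1 → 1 — eliminated
  U1 stuck-at-1: U0=0, U1=1 [stuck-at-1], U2=1, U3=0, U4=0, U5=1, U6=1 → 1 — eliminated
  U5 stuck-at-0: U0=0, U1=1, U2=1, U3=0, U4=0, U5=0 [stuck-at-0], U6=0 → 0 — matches
Only U5 stuck-at-0 reproduces the observed 0.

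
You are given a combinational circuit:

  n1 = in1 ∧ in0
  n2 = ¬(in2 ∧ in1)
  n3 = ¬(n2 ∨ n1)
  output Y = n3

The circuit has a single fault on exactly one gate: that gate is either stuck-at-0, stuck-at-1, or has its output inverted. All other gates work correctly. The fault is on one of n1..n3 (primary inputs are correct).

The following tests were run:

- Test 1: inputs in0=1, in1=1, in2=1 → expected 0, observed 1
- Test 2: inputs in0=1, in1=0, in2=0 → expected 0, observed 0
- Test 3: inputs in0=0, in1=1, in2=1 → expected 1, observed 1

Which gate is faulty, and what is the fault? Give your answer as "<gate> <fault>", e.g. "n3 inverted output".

Fault-free values for test 1 (in0=1, in1=1, in2=1): n1=1, n2=0, n3=0, giving Y=0. Observed 1.
Test 1: faults giving observed 1 are {n1 stuck-at-0, n1 inverted output, n3 stuck-at-1, n3 inverted output}.
Test 2 (in0=1, in1=0, in2=0): fault-free n1=0, n2=1, n3=0 → 0; observed 0. Eliminates n3 stuck-at-1, n3 inverted output.
Test 3 (in0=0, in1=1, in2=1): fault-free n1=0, n2=0, n3=1 → 1; observed 1. Eliminates n1 inverted output.
Only n1 stuck-at-0 is consistent with every test.

n1 stuck-at-0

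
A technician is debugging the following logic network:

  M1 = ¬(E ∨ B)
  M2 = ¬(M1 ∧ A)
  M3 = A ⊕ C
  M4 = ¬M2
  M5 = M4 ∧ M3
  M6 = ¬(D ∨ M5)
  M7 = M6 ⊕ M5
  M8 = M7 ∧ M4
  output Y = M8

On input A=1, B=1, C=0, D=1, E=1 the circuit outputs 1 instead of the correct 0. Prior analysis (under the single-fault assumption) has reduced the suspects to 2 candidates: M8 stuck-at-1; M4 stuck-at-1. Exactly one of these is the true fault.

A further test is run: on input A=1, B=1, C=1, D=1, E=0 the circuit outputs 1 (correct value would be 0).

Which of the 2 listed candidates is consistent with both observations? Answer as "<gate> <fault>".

Evaluate each candidate on input A=1, B=1, C=1, D=1, E=0:
  M8 stuck-at-1: M1=0, M2=1, M3=0, M4=0, M5=0, M6=0, M7=0, M8=1 [stuck-at-1] → 1 — matches
  M4 stuck-at-1: M1=0, M2=1, M3=0, M4=1 [stuck-at-1], M5=0, M6=0, M7=0, M8=0 → 0 — eliminated
Only M8 stuck-at-1 reproduces the observed 1.

M8 stuck-at-1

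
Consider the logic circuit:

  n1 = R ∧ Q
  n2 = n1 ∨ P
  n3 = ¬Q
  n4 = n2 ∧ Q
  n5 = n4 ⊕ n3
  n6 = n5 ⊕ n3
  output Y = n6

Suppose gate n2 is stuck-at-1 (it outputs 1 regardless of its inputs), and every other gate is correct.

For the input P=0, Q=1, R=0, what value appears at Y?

1

Propagate with n2 forced: n1=0, n2=1 [stuck-at-1], n3=0, n4=1, n5=1, n6=1.
So Y = 1. (Without the fault it would be 0.)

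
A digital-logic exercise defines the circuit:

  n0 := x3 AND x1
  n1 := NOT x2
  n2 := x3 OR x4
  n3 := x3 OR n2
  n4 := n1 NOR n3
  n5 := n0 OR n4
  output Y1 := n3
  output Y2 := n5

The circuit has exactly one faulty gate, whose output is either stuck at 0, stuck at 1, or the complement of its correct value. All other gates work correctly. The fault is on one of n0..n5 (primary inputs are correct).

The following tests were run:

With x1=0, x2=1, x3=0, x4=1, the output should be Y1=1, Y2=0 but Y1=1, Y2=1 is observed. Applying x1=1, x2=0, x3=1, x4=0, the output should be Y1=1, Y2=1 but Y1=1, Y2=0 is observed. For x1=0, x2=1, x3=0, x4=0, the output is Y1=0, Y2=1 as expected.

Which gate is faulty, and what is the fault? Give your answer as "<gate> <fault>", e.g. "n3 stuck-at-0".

n0 inverted output

Fault-free values for test 1 (x1=0, x2=1, x3=0, x4=1): n0=0, n1=0, n2=1, n3=1, n4=0, n5=0, giving Y1=1, Y2=0. Observed Y1=1, Y2=1.
Test 1: faults giving observed Y1=1, Y2=1 are {n0 stuck-at-1, n0 inverted output, n4 stuck-at-1, n4 inverted output, n5 stuck-at-1, n5 inverted output}.
Test 2 (x1=1, x2=0, x3=1, x4=0): fault-free n0=1, n1=1, n2=1, n3=1, n4=0, n5=1 → Y1=1, Y2=1; observed Y1=1, Y2=0. Eliminates n0 stuck-at-1, n4 stuck-at-1, n4 inverted output, n5 stuck-at-1.
Test 3 (x1=0, x2=1, x3=0, x4=0): fault-free n0=0, n1=0, n2=0, n3=0, n4=1, n5=1 → Y1=0, Y2=1; observed Y1=0, Y2=1. Eliminates n5 inverted output.
Only n0 inverted output is consistent with every test.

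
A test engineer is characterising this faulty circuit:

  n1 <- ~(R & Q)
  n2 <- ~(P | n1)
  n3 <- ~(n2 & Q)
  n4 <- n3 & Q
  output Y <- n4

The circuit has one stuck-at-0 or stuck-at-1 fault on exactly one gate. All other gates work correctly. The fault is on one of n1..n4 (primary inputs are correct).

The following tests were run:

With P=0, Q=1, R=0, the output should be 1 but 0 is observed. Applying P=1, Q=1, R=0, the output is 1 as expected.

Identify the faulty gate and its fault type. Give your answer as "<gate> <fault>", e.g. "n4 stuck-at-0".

n1 stuck-at-0

Fault-free values for test 1 (P=0, Q=1, R=0): n1=1, n2=0, n3=1, n4=1, giving Y=1. Observed 0.
Test 1: faults giving observed 0 are {n1 stuck-at-0, n2 stuck-at-1, n3 stuck-at-0, n4 stuck-at-0}.
Test 2 (P=1, Q=1, R=0): fault-free n1=1, n2=0, n3=1, n4=1 → 1; observed 1. Eliminates n2 stuck-at-1, n3 stuck-at-0, n4 stuck-at-0.
Only n1 stuck-at-0 is consistent with every test.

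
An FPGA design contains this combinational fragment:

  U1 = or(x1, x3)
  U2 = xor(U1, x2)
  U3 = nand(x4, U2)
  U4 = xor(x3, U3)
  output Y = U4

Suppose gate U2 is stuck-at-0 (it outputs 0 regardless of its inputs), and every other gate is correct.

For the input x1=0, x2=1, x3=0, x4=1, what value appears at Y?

1

Propagate with U2 forced: U1=0, U2=0 [stuck-at-0], U3=1, U4=1.
So Y = 1. (Without the fault it would be 0.)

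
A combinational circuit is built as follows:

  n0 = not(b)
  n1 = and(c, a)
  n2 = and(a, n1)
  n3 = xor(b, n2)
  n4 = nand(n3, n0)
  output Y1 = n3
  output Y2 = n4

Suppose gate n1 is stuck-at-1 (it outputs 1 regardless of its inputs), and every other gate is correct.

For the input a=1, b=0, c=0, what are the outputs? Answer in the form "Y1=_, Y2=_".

Propagate with n1 forced: n0=1, n1=1 [stuck-at-1], n2=1, n3=1, n4=0.
So the outputs are Y1=1, Y2=0. (Without the fault they would be Y1=0, Y2=1.)

Y1=1, Y2=0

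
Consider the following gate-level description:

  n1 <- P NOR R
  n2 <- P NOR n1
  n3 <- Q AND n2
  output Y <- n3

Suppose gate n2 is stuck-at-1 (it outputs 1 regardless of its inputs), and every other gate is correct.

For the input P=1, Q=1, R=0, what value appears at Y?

Propagate with n2 forced: n1=0, n2=1 [stuck-at-1], n3=1.
So Y = 1. (Without the fault it would be 0.)

1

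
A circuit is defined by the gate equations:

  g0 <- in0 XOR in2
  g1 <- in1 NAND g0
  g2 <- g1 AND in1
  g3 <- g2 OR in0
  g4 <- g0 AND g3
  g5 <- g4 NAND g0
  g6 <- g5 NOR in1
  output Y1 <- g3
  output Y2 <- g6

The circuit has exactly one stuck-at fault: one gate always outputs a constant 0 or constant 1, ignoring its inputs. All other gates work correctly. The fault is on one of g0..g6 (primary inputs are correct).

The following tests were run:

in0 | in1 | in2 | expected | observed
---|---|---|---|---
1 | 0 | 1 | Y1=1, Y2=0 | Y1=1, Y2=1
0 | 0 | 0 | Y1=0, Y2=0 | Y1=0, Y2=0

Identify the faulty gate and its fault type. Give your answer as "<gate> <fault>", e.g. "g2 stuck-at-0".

Fault-free values for test 1 (in0=1, in1=0, in2=1): g0=0, g1=1, g2=0, g3=1, g4=0, g5=1, g6=0, giving Y1=1, Y2=0. Observed Y1=1, Y2=1.
Test 1: faults giving observed Y1=1, Y2=1 are {g0 stuck-at-1, g5 stuck-at-0, g6 stuck-at-1}.
Test 2 (in0=0, in1=0, in2=0): fault-free g0=0, g1=1, g2=0, g3=0, g4=0, g5=1, g6=0 → Y1=0, Y2=0; observed Y1=0, Y2=0. Eliminates g5 stuck-at-0, g6 stuck-at-1.
Only g0 stuck-at-1 is consistent with every test.

g0 stuck-at-1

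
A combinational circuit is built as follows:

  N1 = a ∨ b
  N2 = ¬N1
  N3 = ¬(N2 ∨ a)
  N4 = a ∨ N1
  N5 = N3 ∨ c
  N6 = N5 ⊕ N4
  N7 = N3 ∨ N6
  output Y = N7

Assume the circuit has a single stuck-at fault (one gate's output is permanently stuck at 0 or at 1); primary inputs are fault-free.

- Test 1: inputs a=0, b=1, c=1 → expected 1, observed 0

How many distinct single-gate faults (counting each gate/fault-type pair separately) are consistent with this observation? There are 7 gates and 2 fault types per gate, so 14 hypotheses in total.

Fault-free: N1=1, N2=0, N3=1, N4=1, N5=1, N6=0, N7=1 → 1. Observed 0.
  N1 stuck-at-0: output 1 ✗
  N1 stuck-at-1: output 1 ✗
  N2 stuck-at-0: output 1 ✗
  N2 stuck-at-1: output 0 ✓
  N3 stuck-at-0: output 0 ✓
  N3 stuck-at-1: output 1 ✗
  N4 stuck-at-0: output 1 ✗
  N4 stuck-at-1: output 1 ✗
  N5 stuck-at-0: output 1 ✗
  N5 stuck-at-1: output 1 ✗
  N6 stuck-at-0: output 1 ✗
  N6 stuck-at-1: output 1 ✗
  N7 stuck-at-0: output 0 ✓
  N7 stuck-at-1: output 1 ✗
Consistent faults: {N2 stuck-at-1, N3 stuck-at-0, N7 stuck-at-0} — 3 in all.

3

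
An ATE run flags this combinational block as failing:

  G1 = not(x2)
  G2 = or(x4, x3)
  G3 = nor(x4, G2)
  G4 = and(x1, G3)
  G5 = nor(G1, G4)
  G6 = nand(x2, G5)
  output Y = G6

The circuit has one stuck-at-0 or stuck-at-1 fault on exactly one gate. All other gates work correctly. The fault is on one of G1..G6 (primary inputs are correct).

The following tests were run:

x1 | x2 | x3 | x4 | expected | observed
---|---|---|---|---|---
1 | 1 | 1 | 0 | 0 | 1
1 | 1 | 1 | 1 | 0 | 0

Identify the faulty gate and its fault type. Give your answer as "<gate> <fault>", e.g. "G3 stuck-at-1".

G2 stuck-at-0

Fault-free values for test 1 (x1=1, x2=1, x3=1, x4=0): G1=0, G2=1, G3=0, G4=0, G5=1, G6=0, giving Y=0. Observed 1.
Test 1: faults giving observed 1 are {G1 stuck-at-1, G2 stuck-at-0, G3 stuck-at-1, G4 stuck-at-1, G5 stuck-at-0, G6 stuck-at-1}.
Test 2 (x1=1, x2=1, x3=1, x4=1): fault-free G1=0, G2=1, G3=0, G4=0, G5=1, G6=0 → 0; observed 0. Eliminates G1 stuck-at-1, G3 stuck-at-1, G4 stuck-at-1, G5 stuck-at-0, G6 stuck-at-1.
Only G2 stuck-at-0 is consistent with every test.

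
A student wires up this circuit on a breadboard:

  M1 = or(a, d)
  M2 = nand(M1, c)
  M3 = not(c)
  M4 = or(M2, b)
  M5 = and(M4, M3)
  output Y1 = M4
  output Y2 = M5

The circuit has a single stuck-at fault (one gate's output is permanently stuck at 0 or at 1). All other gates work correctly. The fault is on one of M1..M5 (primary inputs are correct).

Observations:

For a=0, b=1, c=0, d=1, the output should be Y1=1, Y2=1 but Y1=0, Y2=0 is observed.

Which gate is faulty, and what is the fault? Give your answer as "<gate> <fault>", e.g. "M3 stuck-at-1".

Fault-free values for test 1 (a=0, b=1, c=0, d=1): M1=1, M2=1, M3=1, M4=1, M5=1, giving Y1=1, Y2=1. Observed Y1=0, Y2=0.
Test 1: faults giving observed Y1=0, Y2=0 are {M4 stuck-at-0}.
Only M4 stuck-at-0 is consistent with every test.

M4 stuck-at-0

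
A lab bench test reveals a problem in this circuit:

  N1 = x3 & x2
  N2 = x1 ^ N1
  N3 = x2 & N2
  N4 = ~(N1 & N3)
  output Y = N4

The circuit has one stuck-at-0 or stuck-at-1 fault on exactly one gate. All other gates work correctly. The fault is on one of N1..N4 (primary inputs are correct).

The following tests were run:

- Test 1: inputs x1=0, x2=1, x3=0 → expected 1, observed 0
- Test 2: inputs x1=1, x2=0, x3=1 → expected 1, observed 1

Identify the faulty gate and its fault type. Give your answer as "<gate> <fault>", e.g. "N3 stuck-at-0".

N1 stuck-at-1

Fault-free values for test 1 (x1=0, x2=1, x3=0): N1=0, N2=0, N3=0, N4=1, giving Y=1. Observed 0.
Test 1: faults giving observed 0 are {N1 stuck-at-1, N4 stuck-at-0}.
Test 2 (x1=1, x2=0, x3=1): fault-free N1=0, N2=1, N3=0, N4=1 → 1; observed 1. Eliminates N4 stuck-at-0.
Only N1 stuck-at-1 is consistent with every test.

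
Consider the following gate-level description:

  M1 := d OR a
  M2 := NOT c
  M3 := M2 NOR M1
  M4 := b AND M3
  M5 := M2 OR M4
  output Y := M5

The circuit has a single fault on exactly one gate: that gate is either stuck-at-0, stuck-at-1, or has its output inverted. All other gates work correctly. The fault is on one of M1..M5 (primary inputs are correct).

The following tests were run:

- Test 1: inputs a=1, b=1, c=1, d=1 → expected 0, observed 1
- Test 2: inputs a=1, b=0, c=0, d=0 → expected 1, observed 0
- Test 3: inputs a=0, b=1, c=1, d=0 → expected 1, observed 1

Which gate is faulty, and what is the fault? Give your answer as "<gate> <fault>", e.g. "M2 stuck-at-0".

M2 inverted output

Fault-free values for test 1 (a=1, b=1, c=1, d=1): M1=1, M2=0, M3=0, M4=0, M5=0, giving Y=0. Observed 1.
Test 1: faults giving observed 1 are {M1 stuck-at-0, M1 inverted output, M2 stuck-at-1, M2 inverted output, M3 stuck-at-1, M3 inverted output, M4 stuck-at-1, M4 inverted output, M5 stuck-at-1, M5 inverted output}.
Test 2 (a=1, b=0, c=0, d=0): fault-free M1=1, M2=1, M3=0, M4=0, M5=1 → 1; observed 0. Eliminates M1 stuck-at-0, M1 inverted output, M2 stuck-at-1, M3 stuck-at-1, M3 inverted output, M4 stuck-at-1, M4 inverted output, M5 stuck-at-1.
Test 3 (a=0, b=1, c=1, d=0): fault-free M1=0, M2=0, M3=1, M4=1, M5=1 → 1; observed 1. Eliminates M5 inverted output.
Only M2 inverted output is consistent with every test.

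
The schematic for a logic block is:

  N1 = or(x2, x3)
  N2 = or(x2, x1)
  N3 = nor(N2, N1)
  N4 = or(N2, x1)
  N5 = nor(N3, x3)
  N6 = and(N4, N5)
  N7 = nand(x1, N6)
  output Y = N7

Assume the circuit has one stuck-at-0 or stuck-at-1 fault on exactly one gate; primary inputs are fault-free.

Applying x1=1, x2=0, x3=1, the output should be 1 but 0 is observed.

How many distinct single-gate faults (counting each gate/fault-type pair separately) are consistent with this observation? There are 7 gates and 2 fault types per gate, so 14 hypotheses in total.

3

Fault-free: N1=1, N2=1, N3=0, N4=1, N5=0, N6=0, N7=1 → 1. Observed 0.
  N1 stuck-at-0: output 1 ✗
  N1 stuck-at-1: output 1 ✗
  N2 stuck-at-0: output 1 ✗
  N2 stuck-at-1: output 1 ✗
  N3 stuck-at-0: output 1 ✗
  N3 stuck-at-1: output 1 ✗
  N4 stuck-at-0: output 1 ✗
  N4 stuck-at-1: output 1 ✗
  N5 stuck-at-0: output 1 ✗
  N5 stuck-at-1: output 0 ✓
  N6 stuck-at-0: output 1 ✗
  N6 stuck-at-1: output 0 ✓
  N7 stuck-at-0: output 0 ✓
  N7 stuck-at-1: output 1 ✗
Consistent faults: {N5 stuck-at-1, N6 stuck-at-1, N7 stuck-at-0} — 3 in all.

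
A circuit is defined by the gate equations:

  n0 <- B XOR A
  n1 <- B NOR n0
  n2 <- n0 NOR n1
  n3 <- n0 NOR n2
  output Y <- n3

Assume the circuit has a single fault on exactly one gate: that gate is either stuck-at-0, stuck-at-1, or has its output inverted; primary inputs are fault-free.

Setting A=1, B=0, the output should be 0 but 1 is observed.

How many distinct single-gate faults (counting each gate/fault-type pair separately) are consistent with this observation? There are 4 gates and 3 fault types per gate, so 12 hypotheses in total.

4

Fault-free: n0=1, n1=0, n2=0, n3=0 → 0. Observed 1.
  n0 stuck-at-0: output 1 ✓
  n0 stuck-at-1: output 0 ✗
  n0 inverted output: output 1 ✓
  n1 stuck-at-0: output 0 ✗
  n1 stuck-at-1: output 0 ✗
  n1 inverted output: output 0 ✗
  n2 stuck-at-0: output 0 ✗
  n2 stuck-at-1: output 0 ✗
  n2 inverted output: output 0 ✗
  n3 stuck-at-0: output 0 ✗
  n3 stuck-at-1: output 1 ✓
  n3 inverted output: output 1 ✓
Consistent faults: {n0 stuck-at-0, n0 inverted output, n3 stuck-at-1, n3 inverted output} — 4 in all.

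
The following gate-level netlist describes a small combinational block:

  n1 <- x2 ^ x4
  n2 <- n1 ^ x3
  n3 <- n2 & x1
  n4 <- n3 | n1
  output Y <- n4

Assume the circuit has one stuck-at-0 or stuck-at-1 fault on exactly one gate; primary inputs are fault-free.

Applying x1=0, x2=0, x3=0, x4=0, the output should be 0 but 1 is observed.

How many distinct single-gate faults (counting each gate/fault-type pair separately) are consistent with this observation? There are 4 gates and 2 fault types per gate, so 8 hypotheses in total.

3

Fault-free: n1=0, n2=0, n3=0, n4=0 → 0. Observed 1.
  n1 stuck-at-0: output 0 ✗
  n1 stuck-at-1: output 1 ✓
  n2 stuck-at-0: output 0 ✗
  n2 stuck-at-1: output 0 ✗
  n3 stuck-at-0: output 0 ✗
  n3 stuck-at-1: output 1 ✓
  n4 stuck-at-0: output 0 ✗
  n4 stuck-at-1: output 1 ✓
Consistent faults: {n1 stuck-at-1, n3 stuck-at-1, n4 stuck-at-1} — 3 in all.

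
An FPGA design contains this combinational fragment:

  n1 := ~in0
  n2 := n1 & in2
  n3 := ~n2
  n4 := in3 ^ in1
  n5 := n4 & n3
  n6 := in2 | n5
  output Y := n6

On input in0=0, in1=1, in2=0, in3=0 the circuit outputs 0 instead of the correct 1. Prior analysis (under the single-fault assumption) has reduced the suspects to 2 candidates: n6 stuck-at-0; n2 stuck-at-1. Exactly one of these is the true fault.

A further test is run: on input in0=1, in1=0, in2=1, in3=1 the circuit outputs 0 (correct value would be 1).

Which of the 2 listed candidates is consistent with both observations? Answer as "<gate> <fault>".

n6 stuck-at-0

Evaluate each candidate on input in0=1, in1=0, in2=1, in3=1:
  n6 stuck-at-0: n1=0, n2=0, n3=1, n4=1, n5=1, n6=0 [stuck-at-0] → 0 — matches
  n2 stuck-at-1: n1=0, n2=1 [stuck-at-1], n3=0, n4=1, n5=0, n6=1 → 1 — eliminated
Only n6 stuck-at-0 reproduces the observed 0.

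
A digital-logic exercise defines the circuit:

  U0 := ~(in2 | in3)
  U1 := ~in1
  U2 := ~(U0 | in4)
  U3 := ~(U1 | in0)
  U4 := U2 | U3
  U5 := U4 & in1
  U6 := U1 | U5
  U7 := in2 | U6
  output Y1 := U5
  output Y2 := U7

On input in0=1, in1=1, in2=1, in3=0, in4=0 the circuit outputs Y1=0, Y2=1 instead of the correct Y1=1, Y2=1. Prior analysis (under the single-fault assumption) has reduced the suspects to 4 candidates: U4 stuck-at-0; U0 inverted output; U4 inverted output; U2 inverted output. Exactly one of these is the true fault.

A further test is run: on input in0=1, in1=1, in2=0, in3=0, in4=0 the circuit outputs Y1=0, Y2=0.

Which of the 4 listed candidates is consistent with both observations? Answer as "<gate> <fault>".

Evaluate each candidate on input in0=1, in1=1, in2=0, in3=0, in4=0:
  U4 stuck-at-0: U0=1, U1=0, U2=0, U3=0, U4=0 [stuck-at-0], U5=0, U6=0, U7=0 → Y1=0, Y2=0 — matches
  U0 inverted output: U0=0 [inverted output], U1=0, U2=1, U3=0, U4=1, U5=1, U6=1, U7=1 → Y1=1, Y2=1 — eliminated
  U4 inverted output: U0=1, U1=0, U2=0, U3=0, U4=1 [inverted output], U5=1, U6=1, U7=1 → Y1=1, Y2=1 — eliminated
  U2 inverted output: U0=1, U1=0, U2=1 [inverted output], U3=0, U4=1, U5=1, U6=1, U7=1 → Y1=1, Y2=1 — eliminated
Only U4 stuck-at-0 reproduces the observed Y1=0, Y2=0.

U4 stuck-at-0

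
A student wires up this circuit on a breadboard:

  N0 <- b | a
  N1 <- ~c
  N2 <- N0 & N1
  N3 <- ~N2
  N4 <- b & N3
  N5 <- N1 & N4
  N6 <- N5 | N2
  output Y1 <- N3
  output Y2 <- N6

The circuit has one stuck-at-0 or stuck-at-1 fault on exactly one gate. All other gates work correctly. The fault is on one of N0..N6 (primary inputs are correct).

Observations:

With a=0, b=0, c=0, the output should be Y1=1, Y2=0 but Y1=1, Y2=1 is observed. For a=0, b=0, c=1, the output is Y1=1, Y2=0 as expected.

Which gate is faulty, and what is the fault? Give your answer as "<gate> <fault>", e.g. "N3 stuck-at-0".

Fault-free values for test 1 (a=0, b=0, c=0): N0=0, N1=1, N2=0, N3=1, N4=0, N5=0, N6=0, giving Y1=1, Y2=0. Observed Y1=1, Y2=1.
Test 1: faults giving observed Y1=1, Y2=1 are {N4 stuck-at-1, N5 stuck-at-1, N6 stuck-at-1}.
Test 2 (a=0, b=0, c=1): fault-free N0=0, N1=0, N2=0, N3=1, N4=0, N5=0, N6=0 → Y1=1, Y2=0; observed Y1=1, Y2=0. Eliminates N5 stuck-at-1, N6 stuck-at-1.
Only N4 stuck-at-1 is consistent with every test.

N4 stuck-at-1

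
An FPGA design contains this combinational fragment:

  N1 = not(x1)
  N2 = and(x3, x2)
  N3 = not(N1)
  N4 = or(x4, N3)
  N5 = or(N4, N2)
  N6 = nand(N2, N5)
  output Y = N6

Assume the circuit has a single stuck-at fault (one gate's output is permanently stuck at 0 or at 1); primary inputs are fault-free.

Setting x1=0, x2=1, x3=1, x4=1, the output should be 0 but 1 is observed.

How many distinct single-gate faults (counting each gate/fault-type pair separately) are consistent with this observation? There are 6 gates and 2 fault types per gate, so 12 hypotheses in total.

Fault-free: N1=1, N2=1, N3=0, N4=1, N5=1, N6=0 → 0. Observed 1.
  N1 stuck-at-0: output 0 ✗
  N1 stuck-at-1: output 0 ✗
  N2 stuck-at-0: output 1 ✓
  N2 stuck-at-1: output 0 ✗
  N3 stuck-at-0: output 0 ✗
  N3 stuck-at-1: output 0 ✗
  N4 stuck-at-0: output 0 ✗
  N4 stuck-at-1: output 0 ✗
  N5 stuck-at-0: output 1 ✓
  N5 stuck-at-1: output 0 ✗
  N6 stuck-at-0: output 0 ✗
  N6 stuck-at-1: output 1 ✓
Consistent faults: {N2 stuck-at-0, N5 stuck-at-0, N6 stuck-at-1} — 3 in all.

3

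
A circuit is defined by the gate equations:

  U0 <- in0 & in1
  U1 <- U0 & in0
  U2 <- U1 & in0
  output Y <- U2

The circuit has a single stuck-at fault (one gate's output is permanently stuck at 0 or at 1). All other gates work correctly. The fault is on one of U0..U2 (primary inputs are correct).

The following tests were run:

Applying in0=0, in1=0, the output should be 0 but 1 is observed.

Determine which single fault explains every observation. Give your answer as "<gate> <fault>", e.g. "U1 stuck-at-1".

U2 stuck-at-1

Fault-free values for test 1 (in0=0, in1=0): U0=0, U1=0, U2=0, giving Y=0. Observed 1.
Test 1: faults giving observed 1 are {U2 stuck-at-1}.
Only U2 stuck-at-1 is consistent with every test.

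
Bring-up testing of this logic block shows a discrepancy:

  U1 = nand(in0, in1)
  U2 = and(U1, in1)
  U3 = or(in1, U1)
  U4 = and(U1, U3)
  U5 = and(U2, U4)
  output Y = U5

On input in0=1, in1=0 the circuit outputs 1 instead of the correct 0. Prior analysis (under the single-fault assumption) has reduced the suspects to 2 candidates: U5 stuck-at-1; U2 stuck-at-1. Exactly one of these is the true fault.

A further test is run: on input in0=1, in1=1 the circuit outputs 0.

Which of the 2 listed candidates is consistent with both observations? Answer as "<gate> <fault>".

Evaluate each candidate on input in0=1, in1=1:
  U5 stuck-at-1: U1=0, U2=0, U3=1, U4=0, U5=1 [stuck-at-1] → 1 — eliminated
  U2 stuck-at-1: U1=0, U2=1 [stuck-at-1], U3=1, U4=0, U5=0 → 0 — matches
Only U2 stuck-at-1 reproduces the observed 0.

U2 stuck-at-1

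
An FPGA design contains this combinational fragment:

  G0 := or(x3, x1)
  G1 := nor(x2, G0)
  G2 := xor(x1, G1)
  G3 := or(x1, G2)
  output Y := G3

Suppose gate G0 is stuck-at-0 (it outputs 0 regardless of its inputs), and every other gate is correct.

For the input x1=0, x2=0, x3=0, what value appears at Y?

1

Propagate with G0 forced: G0=0 [stuck-at-0], G1=1, G2=1, G3=1.
So Y = 1. (Same as the fault-free value — the fault is masked on this input.)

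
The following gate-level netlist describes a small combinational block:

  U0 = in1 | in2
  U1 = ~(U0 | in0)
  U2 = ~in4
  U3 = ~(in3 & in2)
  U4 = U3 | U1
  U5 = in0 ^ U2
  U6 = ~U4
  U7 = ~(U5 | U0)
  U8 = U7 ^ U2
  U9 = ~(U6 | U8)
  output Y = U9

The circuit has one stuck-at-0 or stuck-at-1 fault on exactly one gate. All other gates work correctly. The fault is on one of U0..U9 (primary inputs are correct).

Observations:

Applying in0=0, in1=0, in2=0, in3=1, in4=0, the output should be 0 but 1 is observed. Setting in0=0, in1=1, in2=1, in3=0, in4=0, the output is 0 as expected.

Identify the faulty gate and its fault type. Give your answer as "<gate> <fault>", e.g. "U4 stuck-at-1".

U5 stuck-at-0

Fault-free values for test 1 (in0=0, in1=0, in2=0, in3=1, in4=0): U0=0, U1=1, U2=1, U3=1, U4=1, U5=1, U6=0, U7=0, U8=1, U9=0, giving Y=0. Observed 1.
Test 1: faults giving observed 1 are {U5 stuck-at-0, U7 stuck-at-1, U8 stuck-at-0, U9 stuck-at-1}.
Test 2 (in0=0, in1=1, in2=1, in3=0, in4=0): fault-free U0=1, U1=0, U2=1, U3=1, U4=1, U5=1, U6=0, U7=0, U8=1, U9=0 → 0; observed 0. Eliminates U7 stuck-at-1, U8 stuck-at-0, U9 stuck-at-1.
Only U5 stuck-at-0 is consistent with every test.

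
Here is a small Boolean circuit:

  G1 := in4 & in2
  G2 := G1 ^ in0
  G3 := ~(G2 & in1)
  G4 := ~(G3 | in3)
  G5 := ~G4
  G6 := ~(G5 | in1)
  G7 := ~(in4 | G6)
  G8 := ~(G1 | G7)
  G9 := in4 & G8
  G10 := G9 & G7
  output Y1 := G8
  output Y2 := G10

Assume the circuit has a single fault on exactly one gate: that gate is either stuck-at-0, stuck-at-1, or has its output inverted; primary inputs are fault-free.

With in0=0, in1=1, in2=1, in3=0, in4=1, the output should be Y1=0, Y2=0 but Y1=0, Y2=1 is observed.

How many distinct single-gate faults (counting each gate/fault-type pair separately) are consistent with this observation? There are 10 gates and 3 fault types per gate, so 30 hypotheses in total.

Fault-free: G1=1, G2=1, G3=0, G4=1, G5=0, G6=0, G7=0, G8=0, G9=0, G10=0 → Y1=0, Y2=0. Observed Y1=0, Y2=1.
  G1: none of the 3 fault types match ✗
  G2: none of the 3 fault types match ✗
  G3: none of the 3 fault types match ✗
  G4: none of the 3 fault types match ✗
  G5: none of the 3 fault types match ✗
  G6: none of the 3 fault types match ✗
  G7: none of the 3 fault types match ✗
  G8: none of the 3 fault types match ✗
  G9: none of the 3 fault types match ✗
  G10: stuck-at-1, inverted output ✓; others ✗
Consistent faults: {G10 stuck-at-1, G10 inverted output} — 2 in all.

2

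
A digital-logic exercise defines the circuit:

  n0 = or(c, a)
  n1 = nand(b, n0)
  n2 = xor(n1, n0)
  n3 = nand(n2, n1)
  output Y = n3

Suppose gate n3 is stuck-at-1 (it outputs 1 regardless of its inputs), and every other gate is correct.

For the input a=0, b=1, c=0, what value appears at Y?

Propagate with n3 forced: n0=0, n1=1, n2=1, n3=1 [stuck-at-1].
So Y = 1. (Without the fault it would be 0.)

1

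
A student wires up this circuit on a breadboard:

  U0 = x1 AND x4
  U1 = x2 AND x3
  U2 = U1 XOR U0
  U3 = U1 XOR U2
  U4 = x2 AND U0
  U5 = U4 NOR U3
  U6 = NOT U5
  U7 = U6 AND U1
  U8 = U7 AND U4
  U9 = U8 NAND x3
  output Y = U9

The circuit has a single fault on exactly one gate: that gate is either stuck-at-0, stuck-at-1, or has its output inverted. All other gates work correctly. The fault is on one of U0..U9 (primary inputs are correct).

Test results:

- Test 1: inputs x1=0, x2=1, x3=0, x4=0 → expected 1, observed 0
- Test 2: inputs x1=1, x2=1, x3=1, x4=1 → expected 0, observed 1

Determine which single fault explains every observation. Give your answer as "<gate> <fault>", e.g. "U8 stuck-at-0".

Fault-free values for test 1 (x1=0, x2=1, x3=0, x4=0): U0=0, U1=0, U2=0, U3=0, U4=0, U5=1, U6=0, U7=0, U8=0, U9=1, giving Y=1. Observed 0.
Test 1: faults giving observed 0 are {U9 stuck-at-0, U9 inverted output}.
Test 2 (x1=1, x2=1, x3=1, x4=1): fault-free U0=1, U1=1, U2=0, U3=1, U4=1, U5=0, U6=1, U7=1, U8=1, U9=0 → 0; observed 1. Eliminates U9 stuck-at-0.
Only U9 inverted output is consistent with every test.

U9 inverted output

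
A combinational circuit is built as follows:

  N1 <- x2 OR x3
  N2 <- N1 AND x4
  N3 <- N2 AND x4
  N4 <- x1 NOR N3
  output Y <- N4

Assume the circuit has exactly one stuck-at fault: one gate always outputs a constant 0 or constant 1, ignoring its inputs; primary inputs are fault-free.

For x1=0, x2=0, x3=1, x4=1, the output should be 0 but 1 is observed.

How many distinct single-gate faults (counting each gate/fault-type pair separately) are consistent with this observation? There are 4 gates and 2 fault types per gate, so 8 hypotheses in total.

Fault-free: N1=1, N2=1, N3=1, N4=0 → 0. Observed 1.
  N1 stuck-at-0: output 1 ✓
  N1 stuck-at-1: output 0 ✗
  N2 stuck-at-0: output 1 ✓
  N2 stuck-at-1: output 0 ✗
  N3 stuck-at-0: output 1 ✓
  N3 stuck-at-1: output 0 ✗
  N4 stuck-at-0: output 0 ✗
  N4 stuck-at-1: output 1 ✓
Consistent faults: {N1 stuck-at-0, N2 stuck-at-0, N3 stuck-at-0, N4 stuck-at-1} — 4 in all.

4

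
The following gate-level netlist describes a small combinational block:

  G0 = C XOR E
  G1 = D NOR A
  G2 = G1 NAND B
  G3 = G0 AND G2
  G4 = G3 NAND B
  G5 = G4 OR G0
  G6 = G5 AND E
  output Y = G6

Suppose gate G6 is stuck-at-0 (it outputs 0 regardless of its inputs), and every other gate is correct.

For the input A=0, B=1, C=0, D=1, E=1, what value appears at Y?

0

Propagate with G6 forced: G0=1, G1=0, G2=1, G3=1, G4=0, G5=1, G6=0 [stuck-at-0].
So Y = 0. (Without the fault it would be 1.)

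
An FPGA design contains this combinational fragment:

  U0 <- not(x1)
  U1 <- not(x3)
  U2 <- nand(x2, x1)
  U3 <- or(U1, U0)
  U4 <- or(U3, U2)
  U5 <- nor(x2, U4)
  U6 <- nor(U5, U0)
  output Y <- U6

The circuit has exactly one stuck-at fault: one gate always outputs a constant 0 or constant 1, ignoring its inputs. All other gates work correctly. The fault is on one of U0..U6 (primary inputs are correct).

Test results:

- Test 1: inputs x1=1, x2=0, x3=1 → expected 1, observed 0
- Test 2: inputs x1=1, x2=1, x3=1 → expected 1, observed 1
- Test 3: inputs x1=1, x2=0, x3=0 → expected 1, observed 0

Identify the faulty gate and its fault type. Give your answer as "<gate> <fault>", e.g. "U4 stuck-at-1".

Fault-free values for test 1 (x1=1, x2=0, x3=1): U0=0, U1=0, U2=1, U3=0, U4=1, U5=0, U6=1, giving Y=1. Observed 0.
Test 1: faults giving observed 0 are {U0 stuck-at-1, U2 stuck-at-0, U4 stuck-at-0, U5 stuck-at-1, U6 stuck-at-0}.
Test 2 (x1=1, x2=1, x3=1): fault-free U0=0, U1=0, U2=0, U3=0, U4=0, U5=0, U6=1 → 1; observed 1. Eliminates U0 stuck-at-1, U5 stuck-at-1, U6 stuck-at-0.
Test 3 (x1=1, x2=0, x3=0): fault-free U0=0, U1=1, U2=1, U3=1, U4=1, U5=0, U6=1 → 1; observed 0. Eliminates U2 stuck-at-0.
Only U4 stuck-at-0 is consistent with every test.

U4 stuck-at-0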